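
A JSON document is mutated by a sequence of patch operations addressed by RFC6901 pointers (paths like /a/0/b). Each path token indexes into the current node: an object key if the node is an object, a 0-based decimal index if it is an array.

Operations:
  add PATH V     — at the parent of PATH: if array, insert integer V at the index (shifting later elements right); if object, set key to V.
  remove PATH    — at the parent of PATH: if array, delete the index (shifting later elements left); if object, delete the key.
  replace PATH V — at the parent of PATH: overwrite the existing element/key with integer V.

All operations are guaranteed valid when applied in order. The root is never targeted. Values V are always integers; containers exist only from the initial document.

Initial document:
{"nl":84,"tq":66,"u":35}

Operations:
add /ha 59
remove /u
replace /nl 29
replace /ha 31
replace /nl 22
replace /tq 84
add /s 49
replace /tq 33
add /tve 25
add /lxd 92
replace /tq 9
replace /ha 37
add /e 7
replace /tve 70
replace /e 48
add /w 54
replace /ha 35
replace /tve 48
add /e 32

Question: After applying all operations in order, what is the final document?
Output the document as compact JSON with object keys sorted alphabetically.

After op 1 (add /ha 59): {"ha":59,"nl":84,"tq":66,"u":35}
After op 2 (remove /u): {"ha":59,"nl":84,"tq":66}
After op 3 (replace /nl 29): {"ha":59,"nl":29,"tq":66}
After op 4 (replace /ha 31): {"ha":31,"nl":29,"tq":66}
After op 5 (replace /nl 22): {"ha":31,"nl":22,"tq":66}
After op 6 (replace /tq 84): {"ha":31,"nl":22,"tq":84}
After op 7 (add /s 49): {"ha":31,"nl":22,"s":49,"tq":84}
After op 8 (replace /tq 33): {"ha":31,"nl":22,"s":49,"tq":33}
After op 9 (add /tve 25): {"ha":31,"nl":22,"s":49,"tq":33,"tve":25}
After op 10 (add /lxd 92): {"ha":31,"lxd":92,"nl":22,"s":49,"tq":33,"tve":25}
After op 11 (replace /tq 9): {"ha":31,"lxd":92,"nl":22,"s":49,"tq":9,"tve":25}
After op 12 (replace /ha 37): {"ha":37,"lxd":92,"nl":22,"s":49,"tq":9,"tve":25}
After op 13 (add /e 7): {"e":7,"ha":37,"lxd":92,"nl":22,"s":49,"tq":9,"tve":25}
After op 14 (replace /tve 70): {"e":7,"ha":37,"lxd":92,"nl":22,"s":49,"tq":9,"tve":70}
After op 15 (replace /e 48): {"e":48,"ha":37,"lxd":92,"nl":22,"s":49,"tq":9,"tve":70}
After op 16 (add /w 54): {"e":48,"ha":37,"lxd":92,"nl":22,"s":49,"tq":9,"tve":70,"w":54}
After op 17 (replace /ha 35): {"e":48,"ha":35,"lxd":92,"nl":22,"s":49,"tq":9,"tve":70,"w":54}
After op 18 (replace /tve 48): {"e":48,"ha":35,"lxd":92,"nl":22,"s":49,"tq":9,"tve":48,"w":54}
After op 19 (add /e 32): {"e":32,"ha":35,"lxd":92,"nl":22,"s":49,"tq":9,"tve":48,"w":54}

Answer: {"e":32,"ha":35,"lxd":92,"nl":22,"s":49,"tq":9,"tve":48,"w":54}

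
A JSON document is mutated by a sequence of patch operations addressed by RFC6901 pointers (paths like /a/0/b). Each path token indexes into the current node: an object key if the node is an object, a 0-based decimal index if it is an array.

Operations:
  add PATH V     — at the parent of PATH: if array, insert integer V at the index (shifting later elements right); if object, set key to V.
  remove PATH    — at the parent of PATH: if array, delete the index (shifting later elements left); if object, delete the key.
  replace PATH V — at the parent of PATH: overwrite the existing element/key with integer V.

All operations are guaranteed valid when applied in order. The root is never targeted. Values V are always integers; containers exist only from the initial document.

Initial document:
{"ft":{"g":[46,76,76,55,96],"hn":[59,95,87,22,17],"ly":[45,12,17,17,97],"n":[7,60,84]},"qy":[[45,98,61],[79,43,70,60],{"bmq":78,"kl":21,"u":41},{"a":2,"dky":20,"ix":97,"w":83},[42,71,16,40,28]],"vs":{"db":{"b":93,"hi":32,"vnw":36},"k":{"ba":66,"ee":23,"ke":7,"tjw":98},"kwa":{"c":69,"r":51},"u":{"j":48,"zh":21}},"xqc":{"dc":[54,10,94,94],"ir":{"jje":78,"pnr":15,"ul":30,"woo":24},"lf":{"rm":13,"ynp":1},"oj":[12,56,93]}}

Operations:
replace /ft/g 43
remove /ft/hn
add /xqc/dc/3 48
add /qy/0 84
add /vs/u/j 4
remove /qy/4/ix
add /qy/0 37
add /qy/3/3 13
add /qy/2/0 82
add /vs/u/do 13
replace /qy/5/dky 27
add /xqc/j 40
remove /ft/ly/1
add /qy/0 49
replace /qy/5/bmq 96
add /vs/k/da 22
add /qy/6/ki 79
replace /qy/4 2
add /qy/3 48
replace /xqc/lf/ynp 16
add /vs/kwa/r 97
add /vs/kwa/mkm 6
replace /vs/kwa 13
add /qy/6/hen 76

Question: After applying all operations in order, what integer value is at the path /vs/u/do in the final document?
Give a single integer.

Answer: 13

Derivation:
After op 1 (replace /ft/g 43): {"ft":{"g":43,"hn":[59,95,87,22,17],"ly":[45,12,17,17,97],"n":[7,60,84]},"qy":[[45,98,61],[79,43,70,60],{"bmq":78,"kl":21,"u":41},{"a":2,"dky":20,"ix":97,"w":83},[42,71,16,40,28]],"vs":{"db":{"b":93,"hi":32,"vnw":36},"k":{"ba":66,"ee":23,"ke":7,"tjw":98},"kwa":{"c":69,"r":51},"u":{"j":48,"zh":21}},"xqc":{"dc":[54,10,94,94],"ir":{"jje":78,"pnr":15,"ul":30,"woo":24},"lf":{"rm":13,"ynp":1},"oj":[12,56,93]}}
After op 3 (add /xqc/dc/3 48): {"ft":{"g":43,"ly":[45,12,17,17,97],"n":[7,60,84]},"qy":[[45,98,61],[79,43,70,60],{"bmq":78,"kl":21,"u":41},{"a":2,"dky":20,"ix":97,"w":83},[42,71,16,40,28]],"vs":{"db":{"b":93,"hi":32,"vnw":36},"k":{"ba":66,"ee":23,"ke":7,"tjw":98},"kwa":{"c":69,"r":51},"u":{"j":48,"zh":21}},"xqc":{"dc":[54,10,94,48,94],"ir":{"jje":78,"pnr":15,"ul":30,"woo":24},"lf":{"rm":13,"ynp":1},"oj":[12,56,93]}}
After op 5 (add /vs/u/j 4): {"ft":{"g":43,"ly":[45,12,17,17,97],"n":[7,60,84]},"qy":[84,[45,98,61],[79,43,70,60],{"bmq":78,"kl":21,"u":41},{"a":2,"dky":20,"ix":97,"w":83},[42,71,16,40,28]],"vs":{"db":{"b":93,"hi":32,"vnw":36},"k":{"ba":66,"ee":23,"ke":7,"tjw":98},"kwa":{"c":69,"r":51},"u":{"j":4,"zh":21}},"xqc":{"dc":[54,10,94,48,94],"ir":{"jje":78,"pnr":15,"ul":30,"woo":24},"lf":{"rm":13,"ynp":1},"oj":[12,56,93]}}
After op 7 (add /qy/0 37): {"ft":{"g":43,"ly":[45,12,17,17,97],"n":[7,60,84]},"qy":[37,84,[45,98,61],[79,43,70,60],{"bmq":78,"kl":21,"u":41},{"a":2,"dky":20,"w":83},[42,71,16,40,28]],"vs":{"db":{"b":93,"hi":32,"vnw":36},"k":{"ba":66,"ee":23,"ke":7,"tjw":98},"kwa":{"c":69,"r":51},"u":{"j":4,"zh":21}},"xqc":{"dc":[54,10,94,48,94],"ir":{"jje":78,"pnr":15,"ul":30,"woo":24},"lf":{"rm":13,"ynp":1},"oj":[12,56,93]}}
After op 9 (add /qy/2/0 82): {"ft":{"g":43,"ly":[45,12,17,17,97],"n":[7,60,84]},"qy":[37,84,[82,45,98,61],[79,43,70,13,60],{"bmq":78,"kl":21,"u":41},{"a":2,"dky":20,"w":83},[42,71,16,40,28]],"vs":{"db":{"b":93,"hi":32,"vnw":36},"k":{"ba":66,"ee":23,"ke":7,"tjw":98},"kwa":{"c":69,"r":51},"u":{"j":4,"zh":21}},"xqc":{"dc":[54,10,94,48,94],"ir":{"jje":78,"pnr":15,"ul":30,"woo":24},"lf":{"rm":13,"ynp":1},"oj":[12,56,93]}}
After op 11 (replace /qy/5/dky 27): {"ft":{"g":43,"ly":[45,12,17,17,97],"n":[7,60,84]},"qy":[37,84,[82,45,98,61],[79,43,70,13,60],{"bmq":78,"kl":21,"u":41},{"a":2,"dky":27,"w":83},[42,71,16,40,28]],"vs":{"db":{"b":93,"hi":32,"vnw":36},"k":{"ba":66,"ee":23,"ke":7,"tjw":98},"kwa":{"c":69,"r":51},"u":{"do":13,"j":4,"zh":21}},"xqc":{"dc":[54,10,94,48,94],"ir":{"jje":78,"pnr":15,"ul":30,"woo":24},"lf":{"rm":13,"ynp":1},"oj":[12,56,93]}}
After op 13 (remove /ft/ly/1): {"ft":{"g":43,"ly":[45,17,17,97],"n":[7,60,84]},"qy":[37,84,[82,45,98,61],[79,43,70,13,60],{"bmq":78,"kl":21,"u":41},{"a":2,"dky":27,"w":83},[42,71,16,40,28]],"vs":{"db":{"b":93,"hi":32,"vnw":36},"k":{"ba":66,"ee":23,"ke":7,"tjw":98},"kwa":{"c":69,"r":51},"u":{"do":13,"j":4,"zh":21}},"xqc":{"dc":[54,10,94,48,94],"ir":{"jje":78,"pnr":15,"ul":30,"woo":24},"j":40,"lf":{"rm":13,"ynp":1},"oj":[12,56,93]}}
After op 15 (replace /qy/5/bmq 96): {"ft":{"g":43,"ly":[45,17,17,97],"n":[7,60,84]},"qy":[49,37,84,[82,45,98,61],[79,43,70,13,60],{"bmq":96,"kl":21,"u":41},{"a":2,"dky":27,"w":83},[42,71,16,40,28]],"vs":{"db":{"b":93,"hi":32,"vnw":36},"k":{"ba":66,"ee":23,"ke":7,"tjw":98},"kwa":{"c":69,"r":51},"u":{"do":13,"j":4,"zh":21}},"xqc":{"dc":[54,10,94,48,94],"ir":{"jje":78,"pnr":15,"ul":30,"woo":24},"j":40,"lf":{"rm":13,"ynp":1},"oj":[12,56,93]}}
After op 17 (add /qy/6/ki 79): {"ft":{"g":43,"ly":[45,17,17,97],"n":[7,60,84]},"qy":[49,37,84,[82,45,98,61],[79,43,70,13,60],{"bmq":96,"kl":21,"u":41},{"a":2,"dky":27,"ki":79,"w":83},[42,71,16,40,28]],"vs":{"db":{"b":93,"hi":32,"vnw":36},"k":{"ba":66,"da":22,"ee":23,"ke":7,"tjw":98},"kwa":{"c":69,"r":51},"u":{"do":13,"j":4,"zh":21}},"xqc":{"dc":[54,10,94,48,94],"ir":{"jje":78,"pnr":15,"ul":30,"woo":24},"j":40,"lf":{"rm":13,"ynp":1},"oj":[12,56,93]}}
After op 19 (add /qy/3 48): {"ft":{"g":43,"ly":[45,17,17,97],"n":[7,60,84]},"qy":[49,37,84,48,[82,45,98,61],2,{"bmq":96,"kl":21,"u":41},{"a":2,"dky":27,"ki":79,"w":83},[42,71,16,40,28]],"vs":{"db":{"b":93,"hi":32,"vnw":36},"k":{"ba":66,"da":22,"ee":23,"ke":7,"tjw":98},"kwa":{"c":69,"r":51},"u":{"do":13,"j":4,"zh":21}},"xqc":{"dc":[54,10,94,48,94],"ir":{"jje":78,"pnr":15,"ul":30,"woo":24},"j":40,"lf":{"rm":13,"ynp":1},"oj":[12,56,93]}}
After op 21 (add /vs/kwa/r 97): {"ft":{"g":43,"ly":[45,17,17,97],"n":[7,60,84]},"qy":[49,37,84,48,[82,45,98,61],2,{"bmq":96,"kl":21,"u":41},{"a":2,"dky":27,"ki":79,"w":83},[42,71,16,40,28]],"vs":{"db":{"b":93,"hi":32,"vnw":36},"k":{"ba":66,"da":22,"ee":23,"ke":7,"tjw":98},"kwa":{"c":69,"r":97},"u":{"do":13,"j":4,"zh":21}},"xqc":{"dc":[54,10,94,48,94],"ir":{"jje":78,"pnr":15,"ul":30,"woo":24},"j":40,"lf":{"rm":13,"ynp":16},"oj":[12,56,93]}}
After op 23 (replace /vs/kwa 13): {"ft":{"g":43,"ly":[45,17,17,97],"n":[7,60,84]},"qy":[49,37,84,48,[82,45,98,61],2,{"bmq":96,"kl":21,"u":41},{"a":2,"dky":27,"ki":79,"w":83},[42,71,16,40,28]],"vs":{"db":{"b":93,"hi":32,"vnw":36},"k":{"ba":66,"da":22,"ee":23,"ke":7,"tjw":98},"kwa":13,"u":{"do":13,"j":4,"zh":21}},"xqc":{"dc":[54,10,94,48,94],"ir":{"jje":78,"pnr":15,"ul":30,"woo":24},"j":40,"lf":{"rm":13,"ynp":16},"oj":[12,56,93]}}
Value at /vs/u/do: 13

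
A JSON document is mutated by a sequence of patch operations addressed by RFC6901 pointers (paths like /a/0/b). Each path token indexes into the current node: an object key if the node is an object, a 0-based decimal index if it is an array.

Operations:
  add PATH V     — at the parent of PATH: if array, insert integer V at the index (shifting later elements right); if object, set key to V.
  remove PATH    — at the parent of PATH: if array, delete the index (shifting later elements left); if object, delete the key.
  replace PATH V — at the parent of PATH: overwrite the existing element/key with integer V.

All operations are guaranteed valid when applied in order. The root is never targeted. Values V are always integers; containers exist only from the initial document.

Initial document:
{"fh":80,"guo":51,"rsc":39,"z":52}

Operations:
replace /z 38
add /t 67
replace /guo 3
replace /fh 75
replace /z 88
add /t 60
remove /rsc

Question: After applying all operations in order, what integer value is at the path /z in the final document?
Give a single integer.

Answer: 88

Derivation:
After op 1 (replace /z 38): {"fh":80,"guo":51,"rsc":39,"z":38}
After op 2 (add /t 67): {"fh":80,"guo":51,"rsc":39,"t":67,"z":38}
After op 3 (replace /guo 3): {"fh":80,"guo":3,"rsc":39,"t":67,"z":38}
After op 4 (replace /fh 75): {"fh":75,"guo":3,"rsc":39,"t":67,"z":38}
After op 5 (replace /z 88): {"fh":75,"guo":3,"rsc":39,"t":67,"z":88}
After op 6 (add /t 60): {"fh":75,"guo":3,"rsc":39,"t":60,"z":88}
After op 7 (remove /rsc): {"fh":75,"guo":3,"t":60,"z":88}
Value at /z: 88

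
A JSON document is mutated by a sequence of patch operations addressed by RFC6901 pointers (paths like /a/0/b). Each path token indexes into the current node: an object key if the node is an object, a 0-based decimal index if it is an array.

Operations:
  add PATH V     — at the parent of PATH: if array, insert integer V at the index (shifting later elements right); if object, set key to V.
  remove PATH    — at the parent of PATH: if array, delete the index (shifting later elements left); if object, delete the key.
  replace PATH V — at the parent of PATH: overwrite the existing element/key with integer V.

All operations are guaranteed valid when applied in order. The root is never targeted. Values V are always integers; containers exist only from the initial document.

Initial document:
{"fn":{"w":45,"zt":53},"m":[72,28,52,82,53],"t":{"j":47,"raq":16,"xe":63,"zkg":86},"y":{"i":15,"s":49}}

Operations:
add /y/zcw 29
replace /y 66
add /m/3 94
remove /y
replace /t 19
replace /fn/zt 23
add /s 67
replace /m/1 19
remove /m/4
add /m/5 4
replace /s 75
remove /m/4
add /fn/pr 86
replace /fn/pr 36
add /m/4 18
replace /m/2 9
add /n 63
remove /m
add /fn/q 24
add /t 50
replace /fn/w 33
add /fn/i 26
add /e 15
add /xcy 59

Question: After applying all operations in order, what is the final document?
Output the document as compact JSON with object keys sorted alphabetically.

Answer: {"e":15,"fn":{"i":26,"pr":36,"q":24,"w":33,"zt":23},"n":63,"s":75,"t":50,"xcy":59}

Derivation:
After op 1 (add /y/zcw 29): {"fn":{"w":45,"zt":53},"m":[72,28,52,82,53],"t":{"j":47,"raq":16,"xe":63,"zkg":86},"y":{"i":15,"s":49,"zcw":29}}
After op 2 (replace /y 66): {"fn":{"w":45,"zt":53},"m":[72,28,52,82,53],"t":{"j":47,"raq":16,"xe":63,"zkg":86},"y":66}
After op 3 (add /m/3 94): {"fn":{"w":45,"zt":53},"m":[72,28,52,94,82,53],"t":{"j":47,"raq":16,"xe":63,"zkg":86},"y":66}
After op 4 (remove /y): {"fn":{"w":45,"zt":53},"m":[72,28,52,94,82,53],"t":{"j":47,"raq":16,"xe":63,"zkg":86}}
After op 5 (replace /t 19): {"fn":{"w":45,"zt":53},"m":[72,28,52,94,82,53],"t":19}
After op 6 (replace /fn/zt 23): {"fn":{"w":45,"zt":23},"m":[72,28,52,94,82,53],"t":19}
After op 7 (add /s 67): {"fn":{"w":45,"zt":23},"m":[72,28,52,94,82,53],"s":67,"t":19}
After op 8 (replace /m/1 19): {"fn":{"w":45,"zt":23},"m":[72,19,52,94,82,53],"s":67,"t":19}
After op 9 (remove /m/4): {"fn":{"w":45,"zt":23},"m":[72,19,52,94,53],"s":67,"t":19}
After op 10 (add /m/5 4): {"fn":{"w":45,"zt":23},"m":[72,19,52,94,53,4],"s":67,"t":19}
After op 11 (replace /s 75): {"fn":{"w":45,"zt":23},"m":[72,19,52,94,53,4],"s":75,"t":19}
After op 12 (remove /m/4): {"fn":{"w":45,"zt":23},"m":[72,19,52,94,4],"s":75,"t":19}
After op 13 (add /fn/pr 86): {"fn":{"pr":86,"w":45,"zt":23},"m":[72,19,52,94,4],"s":75,"t":19}
After op 14 (replace /fn/pr 36): {"fn":{"pr":36,"w":45,"zt":23},"m":[72,19,52,94,4],"s":75,"t":19}
After op 15 (add /m/4 18): {"fn":{"pr":36,"w":45,"zt":23},"m":[72,19,52,94,18,4],"s":75,"t":19}
After op 16 (replace /m/2 9): {"fn":{"pr":36,"w":45,"zt":23},"m":[72,19,9,94,18,4],"s":75,"t":19}
After op 17 (add /n 63): {"fn":{"pr":36,"w":45,"zt":23},"m":[72,19,9,94,18,4],"n":63,"s":75,"t":19}
After op 18 (remove /m): {"fn":{"pr":36,"w":45,"zt":23},"n":63,"s":75,"t":19}
After op 19 (add /fn/q 24): {"fn":{"pr":36,"q":24,"w":45,"zt":23},"n":63,"s":75,"t":19}
After op 20 (add /t 50): {"fn":{"pr":36,"q":24,"w":45,"zt":23},"n":63,"s":75,"t":50}
After op 21 (replace /fn/w 33): {"fn":{"pr":36,"q":24,"w":33,"zt":23},"n":63,"s":75,"t":50}
After op 22 (add /fn/i 26): {"fn":{"i":26,"pr":36,"q":24,"w":33,"zt":23},"n":63,"s":75,"t":50}
After op 23 (add /e 15): {"e":15,"fn":{"i":26,"pr":36,"q":24,"w":33,"zt":23},"n":63,"s":75,"t":50}
After op 24 (add /xcy 59): {"e":15,"fn":{"i":26,"pr":36,"q":24,"w":33,"zt":23},"n":63,"s":75,"t":50,"xcy":59}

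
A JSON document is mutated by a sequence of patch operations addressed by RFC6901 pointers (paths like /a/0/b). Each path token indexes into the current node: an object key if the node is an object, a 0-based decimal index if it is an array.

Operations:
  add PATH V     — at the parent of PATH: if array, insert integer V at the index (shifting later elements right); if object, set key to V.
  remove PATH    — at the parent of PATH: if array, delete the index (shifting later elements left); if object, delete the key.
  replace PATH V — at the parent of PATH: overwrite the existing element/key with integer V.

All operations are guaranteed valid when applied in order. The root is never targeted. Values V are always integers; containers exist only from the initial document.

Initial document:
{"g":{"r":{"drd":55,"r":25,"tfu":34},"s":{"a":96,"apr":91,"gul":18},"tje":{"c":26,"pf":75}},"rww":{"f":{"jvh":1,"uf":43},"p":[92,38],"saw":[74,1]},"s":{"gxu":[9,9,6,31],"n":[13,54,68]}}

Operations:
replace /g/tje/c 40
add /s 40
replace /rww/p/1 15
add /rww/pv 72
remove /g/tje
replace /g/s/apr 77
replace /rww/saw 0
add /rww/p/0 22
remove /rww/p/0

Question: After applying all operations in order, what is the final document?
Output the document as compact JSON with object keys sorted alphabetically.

Answer: {"g":{"r":{"drd":55,"r":25,"tfu":34},"s":{"a":96,"apr":77,"gul":18}},"rww":{"f":{"jvh":1,"uf":43},"p":[92,15],"pv":72,"saw":0},"s":40}

Derivation:
After op 1 (replace /g/tje/c 40): {"g":{"r":{"drd":55,"r":25,"tfu":34},"s":{"a":96,"apr":91,"gul":18},"tje":{"c":40,"pf":75}},"rww":{"f":{"jvh":1,"uf":43},"p":[92,38],"saw":[74,1]},"s":{"gxu":[9,9,6,31],"n":[13,54,68]}}
After op 2 (add /s 40): {"g":{"r":{"drd":55,"r":25,"tfu":34},"s":{"a":96,"apr":91,"gul":18},"tje":{"c":40,"pf":75}},"rww":{"f":{"jvh":1,"uf":43},"p":[92,38],"saw":[74,1]},"s":40}
After op 3 (replace /rww/p/1 15): {"g":{"r":{"drd":55,"r":25,"tfu":34},"s":{"a":96,"apr":91,"gul":18},"tje":{"c":40,"pf":75}},"rww":{"f":{"jvh":1,"uf":43},"p":[92,15],"saw":[74,1]},"s":40}
After op 4 (add /rww/pv 72): {"g":{"r":{"drd":55,"r":25,"tfu":34},"s":{"a":96,"apr":91,"gul":18},"tje":{"c":40,"pf":75}},"rww":{"f":{"jvh":1,"uf":43},"p":[92,15],"pv":72,"saw":[74,1]},"s":40}
After op 5 (remove /g/tje): {"g":{"r":{"drd":55,"r":25,"tfu":34},"s":{"a":96,"apr":91,"gul":18}},"rww":{"f":{"jvh":1,"uf":43},"p":[92,15],"pv":72,"saw":[74,1]},"s":40}
After op 6 (replace /g/s/apr 77): {"g":{"r":{"drd":55,"r":25,"tfu":34},"s":{"a":96,"apr":77,"gul":18}},"rww":{"f":{"jvh":1,"uf":43},"p":[92,15],"pv":72,"saw":[74,1]},"s":40}
After op 7 (replace /rww/saw 0): {"g":{"r":{"drd":55,"r":25,"tfu":34},"s":{"a":96,"apr":77,"gul":18}},"rww":{"f":{"jvh":1,"uf":43},"p":[92,15],"pv":72,"saw":0},"s":40}
After op 8 (add /rww/p/0 22): {"g":{"r":{"drd":55,"r":25,"tfu":34},"s":{"a":96,"apr":77,"gul":18}},"rww":{"f":{"jvh":1,"uf":43},"p":[22,92,15],"pv":72,"saw":0},"s":40}
After op 9 (remove /rww/p/0): {"g":{"r":{"drd":55,"r":25,"tfu":34},"s":{"a":96,"apr":77,"gul":18}},"rww":{"f":{"jvh":1,"uf":43},"p":[92,15],"pv":72,"saw":0},"s":40}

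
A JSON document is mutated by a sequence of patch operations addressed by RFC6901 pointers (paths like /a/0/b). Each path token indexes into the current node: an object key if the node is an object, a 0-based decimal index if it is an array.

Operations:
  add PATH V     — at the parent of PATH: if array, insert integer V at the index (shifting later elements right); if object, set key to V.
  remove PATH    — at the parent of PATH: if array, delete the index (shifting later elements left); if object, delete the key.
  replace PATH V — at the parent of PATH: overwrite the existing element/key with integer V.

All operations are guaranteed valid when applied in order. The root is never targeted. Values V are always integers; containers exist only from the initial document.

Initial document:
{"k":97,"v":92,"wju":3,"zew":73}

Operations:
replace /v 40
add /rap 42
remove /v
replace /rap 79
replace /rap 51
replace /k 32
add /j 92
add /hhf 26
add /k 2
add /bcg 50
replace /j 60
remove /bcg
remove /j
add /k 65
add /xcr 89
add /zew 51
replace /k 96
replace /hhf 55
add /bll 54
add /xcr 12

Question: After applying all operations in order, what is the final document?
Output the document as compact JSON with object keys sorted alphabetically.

Answer: {"bll":54,"hhf":55,"k":96,"rap":51,"wju":3,"xcr":12,"zew":51}

Derivation:
After op 1 (replace /v 40): {"k":97,"v":40,"wju":3,"zew":73}
After op 2 (add /rap 42): {"k":97,"rap":42,"v":40,"wju":3,"zew":73}
After op 3 (remove /v): {"k":97,"rap":42,"wju":3,"zew":73}
After op 4 (replace /rap 79): {"k":97,"rap":79,"wju":3,"zew":73}
After op 5 (replace /rap 51): {"k":97,"rap":51,"wju":3,"zew":73}
After op 6 (replace /k 32): {"k":32,"rap":51,"wju":3,"zew":73}
After op 7 (add /j 92): {"j":92,"k":32,"rap":51,"wju":3,"zew":73}
After op 8 (add /hhf 26): {"hhf":26,"j":92,"k":32,"rap":51,"wju":3,"zew":73}
After op 9 (add /k 2): {"hhf":26,"j":92,"k":2,"rap":51,"wju":3,"zew":73}
After op 10 (add /bcg 50): {"bcg":50,"hhf":26,"j":92,"k":2,"rap":51,"wju":3,"zew":73}
After op 11 (replace /j 60): {"bcg":50,"hhf":26,"j":60,"k":2,"rap":51,"wju":3,"zew":73}
After op 12 (remove /bcg): {"hhf":26,"j":60,"k":2,"rap":51,"wju":3,"zew":73}
After op 13 (remove /j): {"hhf":26,"k":2,"rap":51,"wju":3,"zew":73}
After op 14 (add /k 65): {"hhf":26,"k":65,"rap":51,"wju":3,"zew":73}
After op 15 (add /xcr 89): {"hhf":26,"k":65,"rap":51,"wju":3,"xcr":89,"zew":73}
After op 16 (add /zew 51): {"hhf":26,"k":65,"rap":51,"wju":3,"xcr":89,"zew":51}
After op 17 (replace /k 96): {"hhf":26,"k":96,"rap":51,"wju":3,"xcr":89,"zew":51}
After op 18 (replace /hhf 55): {"hhf":55,"k":96,"rap":51,"wju":3,"xcr":89,"zew":51}
After op 19 (add /bll 54): {"bll":54,"hhf":55,"k":96,"rap":51,"wju":3,"xcr":89,"zew":51}
After op 20 (add /xcr 12): {"bll":54,"hhf":55,"k":96,"rap":51,"wju":3,"xcr":12,"zew":51}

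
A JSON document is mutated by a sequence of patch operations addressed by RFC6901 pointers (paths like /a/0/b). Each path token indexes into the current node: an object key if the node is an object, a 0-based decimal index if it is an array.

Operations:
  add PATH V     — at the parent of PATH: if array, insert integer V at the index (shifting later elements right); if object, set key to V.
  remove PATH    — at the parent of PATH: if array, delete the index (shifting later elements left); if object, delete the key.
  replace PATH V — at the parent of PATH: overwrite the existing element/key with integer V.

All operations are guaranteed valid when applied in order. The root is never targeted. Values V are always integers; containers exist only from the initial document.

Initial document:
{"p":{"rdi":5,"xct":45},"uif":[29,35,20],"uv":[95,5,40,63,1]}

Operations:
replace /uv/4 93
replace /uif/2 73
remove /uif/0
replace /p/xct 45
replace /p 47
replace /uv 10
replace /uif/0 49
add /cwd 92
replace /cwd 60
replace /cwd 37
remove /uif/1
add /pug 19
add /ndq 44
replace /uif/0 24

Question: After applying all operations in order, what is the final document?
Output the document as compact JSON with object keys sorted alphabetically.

Answer: {"cwd":37,"ndq":44,"p":47,"pug":19,"uif":[24],"uv":10}

Derivation:
After op 1 (replace /uv/4 93): {"p":{"rdi":5,"xct":45},"uif":[29,35,20],"uv":[95,5,40,63,93]}
After op 2 (replace /uif/2 73): {"p":{"rdi":5,"xct":45},"uif":[29,35,73],"uv":[95,5,40,63,93]}
After op 3 (remove /uif/0): {"p":{"rdi":5,"xct":45},"uif":[35,73],"uv":[95,5,40,63,93]}
After op 4 (replace /p/xct 45): {"p":{"rdi":5,"xct":45},"uif":[35,73],"uv":[95,5,40,63,93]}
After op 5 (replace /p 47): {"p":47,"uif":[35,73],"uv":[95,5,40,63,93]}
After op 6 (replace /uv 10): {"p":47,"uif":[35,73],"uv":10}
After op 7 (replace /uif/0 49): {"p":47,"uif":[49,73],"uv":10}
After op 8 (add /cwd 92): {"cwd":92,"p":47,"uif":[49,73],"uv":10}
After op 9 (replace /cwd 60): {"cwd":60,"p":47,"uif":[49,73],"uv":10}
After op 10 (replace /cwd 37): {"cwd":37,"p":47,"uif":[49,73],"uv":10}
After op 11 (remove /uif/1): {"cwd":37,"p":47,"uif":[49],"uv":10}
After op 12 (add /pug 19): {"cwd":37,"p":47,"pug":19,"uif":[49],"uv":10}
After op 13 (add /ndq 44): {"cwd":37,"ndq":44,"p":47,"pug":19,"uif":[49],"uv":10}
After op 14 (replace /uif/0 24): {"cwd":37,"ndq":44,"p":47,"pug":19,"uif":[24],"uv":10}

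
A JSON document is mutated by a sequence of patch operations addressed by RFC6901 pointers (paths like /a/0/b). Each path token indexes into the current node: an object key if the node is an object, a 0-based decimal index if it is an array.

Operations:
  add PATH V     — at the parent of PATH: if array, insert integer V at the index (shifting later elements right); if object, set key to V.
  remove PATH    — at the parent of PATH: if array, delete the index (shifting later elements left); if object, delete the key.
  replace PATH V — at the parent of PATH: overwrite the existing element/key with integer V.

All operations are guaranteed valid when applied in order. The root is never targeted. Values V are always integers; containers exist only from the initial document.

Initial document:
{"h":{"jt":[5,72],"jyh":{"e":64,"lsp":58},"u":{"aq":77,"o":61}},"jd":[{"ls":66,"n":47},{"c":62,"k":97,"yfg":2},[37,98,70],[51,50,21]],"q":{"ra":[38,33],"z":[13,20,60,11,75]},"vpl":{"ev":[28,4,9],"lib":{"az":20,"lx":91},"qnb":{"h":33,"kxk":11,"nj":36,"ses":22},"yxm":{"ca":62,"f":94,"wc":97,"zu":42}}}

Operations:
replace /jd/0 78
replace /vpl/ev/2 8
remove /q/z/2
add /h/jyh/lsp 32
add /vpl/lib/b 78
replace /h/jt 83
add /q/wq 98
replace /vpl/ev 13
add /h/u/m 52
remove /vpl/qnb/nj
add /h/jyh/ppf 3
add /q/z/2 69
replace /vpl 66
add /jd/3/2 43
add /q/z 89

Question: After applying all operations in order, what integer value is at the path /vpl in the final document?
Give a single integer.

After op 1 (replace /jd/0 78): {"h":{"jt":[5,72],"jyh":{"e":64,"lsp":58},"u":{"aq":77,"o":61}},"jd":[78,{"c":62,"k":97,"yfg":2},[37,98,70],[51,50,21]],"q":{"ra":[38,33],"z":[13,20,60,11,75]},"vpl":{"ev":[28,4,9],"lib":{"az":20,"lx":91},"qnb":{"h":33,"kxk":11,"nj":36,"ses":22},"yxm":{"ca":62,"f":94,"wc":97,"zu":42}}}
After op 2 (replace /vpl/ev/2 8): {"h":{"jt":[5,72],"jyh":{"e":64,"lsp":58},"u":{"aq":77,"o":61}},"jd":[78,{"c":62,"k":97,"yfg":2},[37,98,70],[51,50,21]],"q":{"ra":[38,33],"z":[13,20,60,11,75]},"vpl":{"ev":[28,4,8],"lib":{"az":20,"lx":91},"qnb":{"h":33,"kxk":11,"nj":36,"ses":22},"yxm":{"ca":62,"f":94,"wc":97,"zu":42}}}
After op 3 (remove /q/z/2): {"h":{"jt":[5,72],"jyh":{"e":64,"lsp":58},"u":{"aq":77,"o":61}},"jd":[78,{"c":62,"k":97,"yfg":2},[37,98,70],[51,50,21]],"q":{"ra":[38,33],"z":[13,20,11,75]},"vpl":{"ev":[28,4,8],"lib":{"az":20,"lx":91},"qnb":{"h":33,"kxk":11,"nj":36,"ses":22},"yxm":{"ca":62,"f":94,"wc":97,"zu":42}}}
After op 4 (add /h/jyh/lsp 32): {"h":{"jt":[5,72],"jyh":{"e":64,"lsp":32},"u":{"aq":77,"o":61}},"jd":[78,{"c":62,"k":97,"yfg":2},[37,98,70],[51,50,21]],"q":{"ra":[38,33],"z":[13,20,11,75]},"vpl":{"ev":[28,4,8],"lib":{"az":20,"lx":91},"qnb":{"h":33,"kxk":11,"nj":36,"ses":22},"yxm":{"ca":62,"f":94,"wc":97,"zu":42}}}
After op 5 (add /vpl/lib/b 78): {"h":{"jt":[5,72],"jyh":{"e":64,"lsp":32},"u":{"aq":77,"o":61}},"jd":[78,{"c":62,"k":97,"yfg":2},[37,98,70],[51,50,21]],"q":{"ra":[38,33],"z":[13,20,11,75]},"vpl":{"ev":[28,4,8],"lib":{"az":20,"b":78,"lx":91},"qnb":{"h":33,"kxk":11,"nj":36,"ses":22},"yxm":{"ca":62,"f":94,"wc":97,"zu":42}}}
After op 6 (replace /h/jt 83): {"h":{"jt":83,"jyh":{"e":64,"lsp":32},"u":{"aq":77,"o":61}},"jd":[78,{"c":62,"k":97,"yfg":2},[37,98,70],[51,50,21]],"q":{"ra":[38,33],"z":[13,20,11,75]},"vpl":{"ev":[28,4,8],"lib":{"az":20,"b":78,"lx":91},"qnb":{"h":33,"kxk":11,"nj":36,"ses":22},"yxm":{"ca":62,"f":94,"wc":97,"zu":42}}}
After op 7 (add /q/wq 98): {"h":{"jt":83,"jyh":{"e":64,"lsp":32},"u":{"aq":77,"o":61}},"jd":[78,{"c":62,"k":97,"yfg":2},[37,98,70],[51,50,21]],"q":{"ra":[38,33],"wq":98,"z":[13,20,11,75]},"vpl":{"ev":[28,4,8],"lib":{"az":20,"b":78,"lx":91},"qnb":{"h":33,"kxk":11,"nj":36,"ses":22},"yxm":{"ca":62,"f":94,"wc":97,"zu":42}}}
After op 8 (replace /vpl/ev 13): {"h":{"jt":83,"jyh":{"e":64,"lsp":32},"u":{"aq":77,"o":61}},"jd":[78,{"c":62,"k":97,"yfg":2},[37,98,70],[51,50,21]],"q":{"ra":[38,33],"wq":98,"z":[13,20,11,75]},"vpl":{"ev":13,"lib":{"az":20,"b":78,"lx":91},"qnb":{"h":33,"kxk":11,"nj":36,"ses":22},"yxm":{"ca":62,"f":94,"wc":97,"zu":42}}}
After op 9 (add /h/u/m 52): {"h":{"jt":83,"jyh":{"e":64,"lsp":32},"u":{"aq":77,"m":52,"o":61}},"jd":[78,{"c":62,"k":97,"yfg":2},[37,98,70],[51,50,21]],"q":{"ra":[38,33],"wq":98,"z":[13,20,11,75]},"vpl":{"ev":13,"lib":{"az":20,"b":78,"lx":91},"qnb":{"h":33,"kxk":11,"nj":36,"ses":22},"yxm":{"ca":62,"f":94,"wc":97,"zu":42}}}
After op 10 (remove /vpl/qnb/nj): {"h":{"jt":83,"jyh":{"e":64,"lsp":32},"u":{"aq":77,"m":52,"o":61}},"jd":[78,{"c":62,"k":97,"yfg":2},[37,98,70],[51,50,21]],"q":{"ra":[38,33],"wq":98,"z":[13,20,11,75]},"vpl":{"ev":13,"lib":{"az":20,"b":78,"lx":91},"qnb":{"h":33,"kxk":11,"ses":22},"yxm":{"ca":62,"f":94,"wc":97,"zu":42}}}
After op 11 (add /h/jyh/ppf 3): {"h":{"jt":83,"jyh":{"e":64,"lsp":32,"ppf":3},"u":{"aq":77,"m":52,"o":61}},"jd":[78,{"c":62,"k":97,"yfg":2},[37,98,70],[51,50,21]],"q":{"ra":[38,33],"wq":98,"z":[13,20,11,75]},"vpl":{"ev":13,"lib":{"az":20,"b":78,"lx":91},"qnb":{"h":33,"kxk":11,"ses":22},"yxm":{"ca":62,"f":94,"wc":97,"zu":42}}}
After op 12 (add /q/z/2 69): {"h":{"jt":83,"jyh":{"e":64,"lsp":32,"ppf":3},"u":{"aq":77,"m":52,"o":61}},"jd":[78,{"c":62,"k":97,"yfg":2},[37,98,70],[51,50,21]],"q":{"ra":[38,33],"wq":98,"z":[13,20,69,11,75]},"vpl":{"ev":13,"lib":{"az":20,"b":78,"lx":91},"qnb":{"h":33,"kxk":11,"ses":22},"yxm":{"ca":62,"f":94,"wc":97,"zu":42}}}
After op 13 (replace /vpl 66): {"h":{"jt":83,"jyh":{"e":64,"lsp":32,"ppf":3},"u":{"aq":77,"m":52,"o":61}},"jd":[78,{"c":62,"k":97,"yfg":2},[37,98,70],[51,50,21]],"q":{"ra":[38,33],"wq":98,"z":[13,20,69,11,75]},"vpl":66}
After op 14 (add /jd/3/2 43): {"h":{"jt":83,"jyh":{"e":64,"lsp":32,"ppf":3},"u":{"aq":77,"m":52,"o":61}},"jd":[78,{"c":62,"k":97,"yfg":2},[37,98,70],[51,50,43,21]],"q":{"ra":[38,33],"wq":98,"z":[13,20,69,11,75]},"vpl":66}
After op 15 (add /q/z 89): {"h":{"jt":83,"jyh":{"e":64,"lsp":32,"ppf":3},"u":{"aq":77,"m":52,"o":61}},"jd":[78,{"c":62,"k":97,"yfg":2},[37,98,70],[51,50,43,21]],"q":{"ra":[38,33],"wq":98,"z":89},"vpl":66}
Value at /vpl: 66

Answer: 66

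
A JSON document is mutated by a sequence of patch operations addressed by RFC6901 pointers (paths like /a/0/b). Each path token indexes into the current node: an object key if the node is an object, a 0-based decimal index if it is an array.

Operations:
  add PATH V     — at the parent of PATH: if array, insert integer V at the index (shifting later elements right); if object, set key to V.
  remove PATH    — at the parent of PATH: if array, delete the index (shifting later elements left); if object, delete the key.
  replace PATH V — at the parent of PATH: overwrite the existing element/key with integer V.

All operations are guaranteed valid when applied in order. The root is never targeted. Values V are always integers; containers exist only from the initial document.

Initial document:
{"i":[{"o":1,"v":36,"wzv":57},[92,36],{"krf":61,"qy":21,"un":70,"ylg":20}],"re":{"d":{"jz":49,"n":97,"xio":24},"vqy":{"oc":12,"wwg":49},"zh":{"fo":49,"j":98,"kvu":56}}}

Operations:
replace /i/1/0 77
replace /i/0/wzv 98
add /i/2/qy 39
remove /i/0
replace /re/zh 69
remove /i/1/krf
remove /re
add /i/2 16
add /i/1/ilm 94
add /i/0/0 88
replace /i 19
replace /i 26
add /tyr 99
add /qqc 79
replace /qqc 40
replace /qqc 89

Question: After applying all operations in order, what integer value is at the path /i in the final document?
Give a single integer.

After op 1 (replace /i/1/0 77): {"i":[{"o":1,"v":36,"wzv":57},[77,36],{"krf":61,"qy":21,"un":70,"ylg":20}],"re":{"d":{"jz":49,"n":97,"xio":24},"vqy":{"oc":12,"wwg":49},"zh":{"fo":49,"j":98,"kvu":56}}}
After op 2 (replace /i/0/wzv 98): {"i":[{"o":1,"v":36,"wzv":98},[77,36],{"krf":61,"qy":21,"un":70,"ylg":20}],"re":{"d":{"jz":49,"n":97,"xio":24},"vqy":{"oc":12,"wwg":49},"zh":{"fo":49,"j":98,"kvu":56}}}
After op 3 (add /i/2/qy 39): {"i":[{"o":1,"v":36,"wzv":98},[77,36],{"krf":61,"qy":39,"un":70,"ylg":20}],"re":{"d":{"jz":49,"n":97,"xio":24},"vqy":{"oc":12,"wwg":49},"zh":{"fo":49,"j":98,"kvu":56}}}
After op 4 (remove /i/0): {"i":[[77,36],{"krf":61,"qy":39,"un":70,"ylg":20}],"re":{"d":{"jz":49,"n":97,"xio":24},"vqy":{"oc":12,"wwg":49},"zh":{"fo":49,"j":98,"kvu":56}}}
After op 5 (replace /re/zh 69): {"i":[[77,36],{"krf":61,"qy":39,"un":70,"ylg":20}],"re":{"d":{"jz":49,"n":97,"xio":24},"vqy":{"oc":12,"wwg":49},"zh":69}}
After op 6 (remove /i/1/krf): {"i":[[77,36],{"qy":39,"un":70,"ylg":20}],"re":{"d":{"jz":49,"n":97,"xio":24},"vqy":{"oc":12,"wwg":49},"zh":69}}
After op 7 (remove /re): {"i":[[77,36],{"qy":39,"un":70,"ylg":20}]}
After op 8 (add /i/2 16): {"i":[[77,36],{"qy":39,"un":70,"ylg":20},16]}
After op 9 (add /i/1/ilm 94): {"i":[[77,36],{"ilm":94,"qy":39,"un":70,"ylg":20},16]}
After op 10 (add /i/0/0 88): {"i":[[88,77,36],{"ilm":94,"qy":39,"un":70,"ylg":20},16]}
After op 11 (replace /i 19): {"i":19}
After op 12 (replace /i 26): {"i":26}
After op 13 (add /tyr 99): {"i":26,"tyr":99}
After op 14 (add /qqc 79): {"i":26,"qqc":79,"tyr":99}
After op 15 (replace /qqc 40): {"i":26,"qqc":40,"tyr":99}
After op 16 (replace /qqc 89): {"i":26,"qqc":89,"tyr":99}
Value at /i: 26

Answer: 26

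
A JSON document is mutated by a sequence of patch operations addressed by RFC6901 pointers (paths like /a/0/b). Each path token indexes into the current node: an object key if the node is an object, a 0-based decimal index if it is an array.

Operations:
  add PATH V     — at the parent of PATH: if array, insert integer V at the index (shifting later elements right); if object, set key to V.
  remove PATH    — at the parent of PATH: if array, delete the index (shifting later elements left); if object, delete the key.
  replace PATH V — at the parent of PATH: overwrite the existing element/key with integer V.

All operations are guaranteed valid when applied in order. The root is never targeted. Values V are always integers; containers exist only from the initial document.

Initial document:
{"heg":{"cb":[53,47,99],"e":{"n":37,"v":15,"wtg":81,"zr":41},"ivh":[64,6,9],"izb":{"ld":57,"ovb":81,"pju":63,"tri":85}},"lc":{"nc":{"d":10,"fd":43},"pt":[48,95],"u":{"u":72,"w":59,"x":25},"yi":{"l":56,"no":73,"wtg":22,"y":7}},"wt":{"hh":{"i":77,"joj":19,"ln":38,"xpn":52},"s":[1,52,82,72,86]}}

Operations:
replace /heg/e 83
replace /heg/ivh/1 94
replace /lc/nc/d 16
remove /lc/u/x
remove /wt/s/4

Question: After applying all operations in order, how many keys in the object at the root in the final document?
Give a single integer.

Answer: 3

Derivation:
After op 1 (replace /heg/e 83): {"heg":{"cb":[53,47,99],"e":83,"ivh":[64,6,9],"izb":{"ld":57,"ovb":81,"pju":63,"tri":85}},"lc":{"nc":{"d":10,"fd":43},"pt":[48,95],"u":{"u":72,"w":59,"x":25},"yi":{"l":56,"no":73,"wtg":22,"y":7}},"wt":{"hh":{"i":77,"joj":19,"ln":38,"xpn":52},"s":[1,52,82,72,86]}}
After op 2 (replace /heg/ivh/1 94): {"heg":{"cb":[53,47,99],"e":83,"ivh":[64,94,9],"izb":{"ld":57,"ovb":81,"pju":63,"tri":85}},"lc":{"nc":{"d":10,"fd":43},"pt":[48,95],"u":{"u":72,"w":59,"x":25},"yi":{"l":56,"no":73,"wtg":22,"y":7}},"wt":{"hh":{"i":77,"joj":19,"ln":38,"xpn":52},"s":[1,52,82,72,86]}}
After op 3 (replace /lc/nc/d 16): {"heg":{"cb":[53,47,99],"e":83,"ivh":[64,94,9],"izb":{"ld":57,"ovb":81,"pju":63,"tri":85}},"lc":{"nc":{"d":16,"fd":43},"pt":[48,95],"u":{"u":72,"w":59,"x":25},"yi":{"l":56,"no":73,"wtg":22,"y":7}},"wt":{"hh":{"i":77,"joj":19,"ln":38,"xpn":52},"s":[1,52,82,72,86]}}
After op 4 (remove /lc/u/x): {"heg":{"cb":[53,47,99],"e":83,"ivh":[64,94,9],"izb":{"ld":57,"ovb":81,"pju":63,"tri":85}},"lc":{"nc":{"d":16,"fd":43},"pt":[48,95],"u":{"u":72,"w":59},"yi":{"l":56,"no":73,"wtg":22,"y":7}},"wt":{"hh":{"i":77,"joj":19,"ln":38,"xpn":52},"s":[1,52,82,72,86]}}
After op 5 (remove /wt/s/4): {"heg":{"cb":[53,47,99],"e":83,"ivh":[64,94,9],"izb":{"ld":57,"ovb":81,"pju":63,"tri":85}},"lc":{"nc":{"d":16,"fd":43},"pt":[48,95],"u":{"u":72,"w":59},"yi":{"l":56,"no":73,"wtg":22,"y":7}},"wt":{"hh":{"i":77,"joj":19,"ln":38,"xpn":52},"s":[1,52,82,72]}}
Size at the root: 3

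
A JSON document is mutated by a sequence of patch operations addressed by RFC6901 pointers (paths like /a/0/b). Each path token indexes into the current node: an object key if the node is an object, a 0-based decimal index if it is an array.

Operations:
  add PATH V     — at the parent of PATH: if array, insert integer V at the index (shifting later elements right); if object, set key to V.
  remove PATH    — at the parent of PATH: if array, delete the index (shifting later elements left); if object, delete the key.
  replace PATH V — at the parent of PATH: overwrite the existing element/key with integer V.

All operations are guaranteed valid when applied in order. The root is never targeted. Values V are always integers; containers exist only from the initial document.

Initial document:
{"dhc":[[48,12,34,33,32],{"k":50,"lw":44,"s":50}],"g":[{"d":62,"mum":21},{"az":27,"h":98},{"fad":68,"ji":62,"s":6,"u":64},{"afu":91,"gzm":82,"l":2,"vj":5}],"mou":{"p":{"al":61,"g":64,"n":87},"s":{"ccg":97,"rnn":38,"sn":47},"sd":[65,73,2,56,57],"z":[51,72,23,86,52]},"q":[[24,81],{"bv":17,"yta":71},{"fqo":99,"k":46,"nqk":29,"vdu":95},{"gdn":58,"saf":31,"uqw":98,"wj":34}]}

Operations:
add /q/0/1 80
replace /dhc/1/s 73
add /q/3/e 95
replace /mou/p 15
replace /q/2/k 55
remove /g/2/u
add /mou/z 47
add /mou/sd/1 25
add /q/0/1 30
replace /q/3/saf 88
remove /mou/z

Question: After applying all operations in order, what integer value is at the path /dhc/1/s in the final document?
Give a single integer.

Answer: 73

Derivation:
After op 1 (add /q/0/1 80): {"dhc":[[48,12,34,33,32],{"k":50,"lw":44,"s":50}],"g":[{"d":62,"mum":21},{"az":27,"h":98},{"fad":68,"ji":62,"s":6,"u":64},{"afu":91,"gzm":82,"l":2,"vj":5}],"mou":{"p":{"al":61,"g":64,"n":87},"s":{"ccg":97,"rnn":38,"sn":47},"sd":[65,73,2,56,57],"z":[51,72,23,86,52]},"q":[[24,80,81],{"bv":17,"yta":71},{"fqo":99,"k":46,"nqk":29,"vdu":95},{"gdn":58,"saf":31,"uqw":98,"wj":34}]}
After op 2 (replace /dhc/1/s 73): {"dhc":[[48,12,34,33,32],{"k":50,"lw":44,"s":73}],"g":[{"d":62,"mum":21},{"az":27,"h":98},{"fad":68,"ji":62,"s":6,"u":64},{"afu":91,"gzm":82,"l":2,"vj":5}],"mou":{"p":{"al":61,"g":64,"n":87},"s":{"ccg":97,"rnn":38,"sn":47},"sd":[65,73,2,56,57],"z":[51,72,23,86,52]},"q":[[24,80,81],{"bv":17,"yta":71},{"fqo":99,"k":46,"nqk":29,"vdu":95},{"gdn":58,"saf":31,"uqw":98,"wj":34}]}
After op 3 (add /q/3/e 95): {"dhc":[[48,12,34,33,32],{"k":50,"lw":44,"s":73}],"g":[{"d":62,"mum":21},{"az":27,"h":98},{"fad":68,"ji":62,"s":6,"u":64},{"afu":91,"gzm":82,"l":2,"vj":5}],"mou":{"p":{"al":61,"g":64,"n":87},"s":{"ccg":97,"rnn":38,"sn":47},"sd":[65,73,2,56,57],"z":[51,72,23,86,52]},"q":[[24,80,81],{"bv":17,"yta":71},{"fqo":99,"k":46,"nqk":29,"vdu":95},{"e":95,"gdn":58,"saf":31,"uqw":98,"wj":34}]}
After op 4 (replace /mou/p 15): {"dhc":[[48,12,34,33,32],{"k":50,"lw":44,"s":73}],"g":[{"d":62,"mum":21},{"az":27,"h":98},{"fad":68,"ji":62,"s":6,"u":64},{"afu":91,"gzm":82,"l":2,"vj":5}],"mou":{"p":15,"s":{"ccg":97,"rnn":38,"sn":47},"sd":[65,73,2,56,57],"z":[51,72,23,86,52]},"q":[[24,80,81],{"bv":17,"yta":71},{"fqo":99,"k":46,"nqk":29,"vdu":95},{"e":95,"gdn":58,"saf":31,"uqw":98,"wj":34}]}
After op 5 (replace /q/2/k 55): {"dhc":[[48,12,34,33,32],{"k":50,"lw":44,"s":73}],"g":[{"d":62,"mum":21},{"az":27,"h":98},{"fad":68,"ji":62,"s":6,"u":64},{"afu":91,"gzm":82,"l":2,"vj":5}],"mou":{"p":15,"s":{"ccg":97,"rnn":38,"sn":47},"sd":[65,73,2,56,57],"z":[51,72,23,86,52]},"q":[[24,80,81],{"bv":17,"yta":71},{"fqo":99,"k":55,"nqk":29,"vdu":95},{"e":95,"gdn":58,"saf":31,"uqw":98,"wj":34}]}
After op 6 (remove /g/2/u): {"dhc":[[48,12,34,33,32],{"k":50,"lw":44,"s":73}],"g":[{"d":62,"mum":21},{"az":27,"h":98},{"fad":68,"ji":62,"s":6},{"afu":91,"gzm":82,"l":2,"vj":5}],"mou":{"p":15,"s":{"ccg":97,"rnn":38,"sn":47},"sd":[65,73,2,56,57],"z":[51,72,23,86,52]},"q":[[24,80,81],{"bv":17,"yta":71},{"fqo":99,"k":55,"nqk":29,"vdu":95},{"e":95,"gdn":58,"saf":31,"uqw":98,"wj":34}]}
After op 7 (add /mou/z 47): {"dhc":[[48,12,34,33,32],{"k":50,"lw":44,"s":73}],"g":[{"d":62,"mum":21},{"az":27,"h":98},{"fad":68,"ji":62,"s":6},{"afu":91,"gzm":82,"l":2,"vj":5}],"mou":{"p":15,"s":{"ccg":97,"rnn":38,"sn":47},"sd":[65,73,2,56,57],"z":47},"q":[[24,80,81],{"bv":17,"yta":71},{"fqo":99,"k":55,"nqk":29,"vdu":95},{"e":95,"gdn":58,"saf":31,"uqw":98,"wj":34}]}
After op 8 (add /mou/sd/1 25): {"dhc":[[48,12,34,33,32],{"k":50,"lw":44,"s":73}],"g":[{"d":62,"mum":21},{"az":27,"h":98},{"fad":68,"ji":62,"s":6},{"afu":91,"gzm":82,"l":2,"vj":5}],"mou":{"p":15,"s":{"ccg":97,"rnn":38,"sn":47},"sd":[65,25,73,2,56,57],"z":47},"q":[[24,80,81],{"bv":17,"yta":71},{"fqo":99,"k":55,"nqk":29,"vdu":95},{"e":95,"gdn":58,"saf":31,"uqw":98,"wj":34}]}
After op 9 (add /q/0/1 30): {"dhc":[[48,12,34,33,32],{"k":50,"lw":44,"s":73}],"g":[{"d":62,"mum":21},{"az":27,"h":98},{"fad":68,"ji":62,"s":6},{"afu":91,"gzm":82,"l":2,"vj":5}],"mou":{"p":15,"s":{"ccg":97,"rnn":38,"sn":47},"sd":[65,25,73,2,56,57],"z":47},"q":[[24,30,80,81],{"bv":17,"yta":71},{"fqo":99,"k":55,"nqk":29,"vdu":95},{"e":95,"gdn":58,"saf":31,"uqw":98,"wj":34}]}
After op 10 (replace /q/3/saf 88): {"dhc":[[48,12,34,33,32],{"k":50,"lw":44,"s":73}],"g":[{"d":62,"mum":21},{"az":27,"h":98},{"fad":68,"ji":62,"s":6},{"afu":91,"gzm":82,"l":2,"vj":5}],"mou":{"p":15,"s":{"ccg":97,"rnn":38,"sn":47},"sd":[65,25,73,2,56,57],"z":47},"q":[[24,30,80,81],{"bv":17,"yta":71},{"fqo":99,"k":55,"nqk":29,"vdu":95},{"e":95,"gdn":58,"saf":88,"uqw":98,"wj":34}]}
After op 11 (remove /mou/z): {"dhc":[[48,12,34,33,32],{"k":50,"lw":44,"s":73}],"g":[{"d":62,"mum":21},{"az":27,"h":98},{"fad":68,"ji":62,"s":6},{"afu":91,"gzm":82,"l":2,"vj":5}],"mou":{"p":15,"s":{"ccg":97,"rnn":38,"sn":47},"sd":[65,25,73,2,56,57]},"q":[[24,30,80,81],{"bv":17,"yta":71},{"fqo":99,"k":55,"nqk":29,"vdu":95},{"e":95,"gdn":58,"saf":88,"uqw":98,"wj":34}]}
Value at /dhc/1/s: 73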